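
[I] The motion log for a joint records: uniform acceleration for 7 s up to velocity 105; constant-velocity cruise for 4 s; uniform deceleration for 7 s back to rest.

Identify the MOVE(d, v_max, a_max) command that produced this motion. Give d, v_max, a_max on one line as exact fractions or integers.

d=1155 v_max=105 a_max=15

a_max = 105/7 = 15
d_a = ½·105·7 = 735/2; d_c = 105·4 = 420
d = 2·735/2 + 420 = 1155
t_c = 4 > 0 so v_max = 105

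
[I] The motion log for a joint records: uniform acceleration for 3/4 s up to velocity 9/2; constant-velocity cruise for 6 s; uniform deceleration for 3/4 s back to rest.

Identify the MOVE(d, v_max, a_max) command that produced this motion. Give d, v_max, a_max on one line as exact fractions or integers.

d=243/8 v_max=9/2 a_max=6

a_max = (9/2)/(3/4) = 6
d_a = ½·9/2·3/4 = 27/16; d_c = 9/2·6 = 27
d = 2·27/16 + 27 = 243/8
t_c = 6 > 0 so v_max = 9/2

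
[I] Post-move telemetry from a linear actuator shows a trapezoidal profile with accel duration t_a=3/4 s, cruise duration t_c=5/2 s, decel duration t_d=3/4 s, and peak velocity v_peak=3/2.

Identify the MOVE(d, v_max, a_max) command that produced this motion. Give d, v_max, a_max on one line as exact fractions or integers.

d=39/8 v_max=3/2 a_max=2

a_max = (3/2)/(3/4) = 2
d_a = ½·3/2·3/4 = 9/16; d_c = 3/2·5/2 = 15/4
d = 2·9/16 + 15/4 = 39/8
t_c = 5/2 > 0 ⇒ limit active, v_max = 3/2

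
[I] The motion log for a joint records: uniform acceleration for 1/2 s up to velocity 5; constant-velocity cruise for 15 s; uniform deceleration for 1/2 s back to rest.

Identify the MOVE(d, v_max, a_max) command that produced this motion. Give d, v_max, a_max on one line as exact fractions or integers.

a_max = 5/(1/2) = 10
d_a = ½·5·1/2 = 5/4; d_c = 5·15 = 75
d = 2·5/4 + 75 = 155/2
t_c = 15 > 0 ⇒ limit active, v_max = 5

d=155/2 v_max=5 a_max=10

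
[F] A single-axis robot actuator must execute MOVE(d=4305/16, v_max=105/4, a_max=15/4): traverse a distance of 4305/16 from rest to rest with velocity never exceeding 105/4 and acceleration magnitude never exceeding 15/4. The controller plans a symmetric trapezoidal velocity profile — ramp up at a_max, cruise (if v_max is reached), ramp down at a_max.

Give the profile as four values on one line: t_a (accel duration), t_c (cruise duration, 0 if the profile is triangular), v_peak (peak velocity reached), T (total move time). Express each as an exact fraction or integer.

t_a=7 t_c=13/4 v_peak=105/4 T=69/4

v_max²/a_max = (105/4)²/(15/4) = 735/4
4305/16 ≥ 735/4 so v_max reached
t_a = (105/4)/(15/4) = 7; v_peak = 105/4
d_cruise = 4305/16 − 735/4 = 1365/16; t_c = (1365/16)/(105/4) = 13/4
T = 2·7 + 13/4 = 69/4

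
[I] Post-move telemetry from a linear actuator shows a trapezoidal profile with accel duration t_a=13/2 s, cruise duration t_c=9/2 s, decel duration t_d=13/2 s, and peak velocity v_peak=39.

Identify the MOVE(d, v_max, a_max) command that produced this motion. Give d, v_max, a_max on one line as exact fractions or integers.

a_max = 39/(13/2) = 6
d_a = ½·39·13/2 = 507/4; d_c = 39·9/2 = 351/2
d = 2·507/4 + 351/2 = 429
t_c = 9/2 > 0 so v_max = 39

d=429 v_max=39 a_max=6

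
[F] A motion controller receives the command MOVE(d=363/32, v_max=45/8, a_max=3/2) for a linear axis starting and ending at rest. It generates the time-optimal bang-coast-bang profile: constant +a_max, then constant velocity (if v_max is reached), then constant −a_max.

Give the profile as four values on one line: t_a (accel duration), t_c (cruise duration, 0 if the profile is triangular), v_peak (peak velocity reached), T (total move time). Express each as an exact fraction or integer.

t_a=11/4 t_c=0 v_peak=33/8 T=11/2

v_max²/a_max = (45/8)²/(3/2) = 675/32
363/32 < 675/32 → triangular
v_peak = √(363/32·3/2) = √(1089/64) = 33/8
t_a = (33/8)/(3/2) = 11/4; t_c = 0
T = 2·11/4 = 11/2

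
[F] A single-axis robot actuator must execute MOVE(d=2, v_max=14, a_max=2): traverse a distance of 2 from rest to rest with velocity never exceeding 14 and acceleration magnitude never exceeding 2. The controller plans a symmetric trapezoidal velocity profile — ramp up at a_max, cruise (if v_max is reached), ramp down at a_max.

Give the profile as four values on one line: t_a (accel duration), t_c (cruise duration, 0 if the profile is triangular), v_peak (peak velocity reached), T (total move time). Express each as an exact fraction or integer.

vₘ²/aₘ = 14²/2 = 98
2 < 98 → triangular
v_peak = √(2·2) = √4 = 2
t_a = 2/2 = 1; t_c = 0
T = 2·1 = 2

t_a=1 t_c=0 v_peak=2 T=2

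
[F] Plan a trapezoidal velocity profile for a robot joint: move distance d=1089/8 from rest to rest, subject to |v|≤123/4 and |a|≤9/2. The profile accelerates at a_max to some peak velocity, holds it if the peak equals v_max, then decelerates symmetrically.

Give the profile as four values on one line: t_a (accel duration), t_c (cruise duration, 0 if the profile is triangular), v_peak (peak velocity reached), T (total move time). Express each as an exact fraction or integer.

vₘ²/aₘ = (123/4)²/(9/2) = 1681/8
1089/8 < 1681/8 so t_c = 0
v_peak = √(1089/8·9/2) = √(9801/16) = 99/4
t_a = (99/4)/(9/2) = 11/2; t_c = 0
T = 2·11/2 = 11

t_a=11/2 t_c=0 v_peak=99/4 T=11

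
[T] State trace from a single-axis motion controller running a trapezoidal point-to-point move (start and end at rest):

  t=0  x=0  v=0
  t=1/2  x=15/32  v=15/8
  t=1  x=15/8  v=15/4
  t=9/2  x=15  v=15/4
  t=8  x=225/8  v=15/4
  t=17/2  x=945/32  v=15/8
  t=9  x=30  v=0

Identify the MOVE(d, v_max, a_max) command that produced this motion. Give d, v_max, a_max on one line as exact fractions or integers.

d=30 v_max=15/4 a_max=15/4

final state: t=9, x=30, v=0 → d = 30
a_max = (15/8−0)/(1/2−0) = 15/4
max v = 15/4 over t∈[1,8] → v_max = 15/4
check: 15/4·(1+7) = 30 ✓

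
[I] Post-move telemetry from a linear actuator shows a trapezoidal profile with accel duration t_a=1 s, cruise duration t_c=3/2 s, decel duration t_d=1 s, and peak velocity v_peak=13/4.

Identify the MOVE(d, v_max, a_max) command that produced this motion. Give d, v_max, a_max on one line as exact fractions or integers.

a_max = (13/4)/1 = 13/4
d_a = ½·13/4·1 = 13/8; d_c = 13/4·3/2 = 39/8
d = 2·13/8 + 39/8 = 65/8
t_c = 3/2 > 0 → v_max = v_peak = 13/4

d=65/8 v_max=13/4 a_max=13/4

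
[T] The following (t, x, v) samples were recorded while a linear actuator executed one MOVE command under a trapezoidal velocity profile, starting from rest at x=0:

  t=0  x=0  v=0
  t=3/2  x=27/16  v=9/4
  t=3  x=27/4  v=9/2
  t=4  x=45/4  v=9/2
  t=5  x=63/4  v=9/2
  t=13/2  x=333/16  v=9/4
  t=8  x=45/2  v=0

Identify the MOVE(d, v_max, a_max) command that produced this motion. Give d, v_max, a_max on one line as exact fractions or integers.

d=45/2 v_max=9/2 a_max=3/2

final state: t=8, x=45/2, v=0 → d = 45/2
a_max = (9/4−0)/(3/2−0) = 3/2
max v = 9/2 over t∈[3,5] → v_max = 9/2
check: 9/2·(3+2) = 45/2 ✓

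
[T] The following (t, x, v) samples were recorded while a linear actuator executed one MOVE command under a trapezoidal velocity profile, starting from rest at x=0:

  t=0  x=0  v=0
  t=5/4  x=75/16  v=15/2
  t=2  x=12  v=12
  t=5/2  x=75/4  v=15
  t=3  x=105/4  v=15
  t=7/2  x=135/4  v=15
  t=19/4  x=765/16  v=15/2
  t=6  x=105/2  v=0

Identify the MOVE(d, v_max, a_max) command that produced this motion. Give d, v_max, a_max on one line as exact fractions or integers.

d=105/2 v_max=15 a_max=6

final state: t=6, x=105/2, v=0 → d = 105/2
a_max = (15/2−0)/(5/4−0) = 6
max v = 15 over t∈[5/2,7/2] → v_max = 15
check: 15·(5/2+1) = 105/2 ✓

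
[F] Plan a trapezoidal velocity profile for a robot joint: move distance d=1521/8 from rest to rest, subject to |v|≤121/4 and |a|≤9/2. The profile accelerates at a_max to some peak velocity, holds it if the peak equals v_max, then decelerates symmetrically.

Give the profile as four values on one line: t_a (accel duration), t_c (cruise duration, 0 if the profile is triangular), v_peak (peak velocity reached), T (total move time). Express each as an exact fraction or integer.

v_max²/a_max = (121/4)²/(9/2) = 14641/72
1521/8 < 14641/72 → triangular
v_peak = √(1521/8·9/2) = √(13689/16) = 117/4
t_a = (117/4)/(9/2) = 13/2; t_c = 0
T = 2·13/2 = 13

t_a=13/2 t_c=0 v_peak=117/4 T=13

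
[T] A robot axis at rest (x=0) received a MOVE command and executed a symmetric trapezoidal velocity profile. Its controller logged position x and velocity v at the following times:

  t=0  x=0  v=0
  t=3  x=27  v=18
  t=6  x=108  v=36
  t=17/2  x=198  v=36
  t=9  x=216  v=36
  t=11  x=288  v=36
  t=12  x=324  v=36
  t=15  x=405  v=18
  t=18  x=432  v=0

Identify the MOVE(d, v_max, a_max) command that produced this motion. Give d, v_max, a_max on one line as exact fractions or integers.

d=432 v_max=36 a_max=6

final state: t=18, x=432, v=0 → d = 432
a_max = (18−0)/(3−0) = 6
max v = 36 over t∈[6,12] → v_max = 36
check: 36·(6+6) = 432 ✓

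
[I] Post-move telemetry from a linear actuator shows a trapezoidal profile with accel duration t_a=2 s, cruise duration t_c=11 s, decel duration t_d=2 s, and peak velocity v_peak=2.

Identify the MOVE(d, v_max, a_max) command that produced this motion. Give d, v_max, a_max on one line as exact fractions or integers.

a_max = 2/2 = 1
d_a = ½·2·2 = 2; d_c = 2·11 = 22
d = 2·2 + 22 = 26
t_c = 11 > 0 so v_max = 2

d=26 v_max=2 a_max=1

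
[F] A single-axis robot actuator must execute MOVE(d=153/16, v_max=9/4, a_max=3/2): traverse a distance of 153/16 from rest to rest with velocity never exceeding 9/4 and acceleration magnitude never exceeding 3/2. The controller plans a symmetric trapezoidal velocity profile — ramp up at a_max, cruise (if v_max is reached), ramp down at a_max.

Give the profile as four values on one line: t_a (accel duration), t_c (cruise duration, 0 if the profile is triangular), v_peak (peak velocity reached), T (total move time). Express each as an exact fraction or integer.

t_a=3/2 t_c=11/4 v_peak=9/4 T=23/4

(v_max)²/a_max = (9/4)²/(3/2) = 27/8
153/16 ≥ 27/8 ⇒ cruise phase
t_a = (9/4)/(3/2) = 3/2; v_peak = 9/4
d_cruise = 153/16 − 27/8 = 99/16; t_c = (99/16)/(9/4) = 11/4
T = 2·3/2 + 11/4 = 23/4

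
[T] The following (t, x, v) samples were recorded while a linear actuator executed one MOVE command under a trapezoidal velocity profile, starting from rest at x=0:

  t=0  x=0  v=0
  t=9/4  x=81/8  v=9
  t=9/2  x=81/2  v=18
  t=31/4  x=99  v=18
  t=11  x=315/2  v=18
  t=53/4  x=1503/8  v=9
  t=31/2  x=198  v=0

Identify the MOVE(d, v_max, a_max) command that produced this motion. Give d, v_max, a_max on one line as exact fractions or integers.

final state: t=31/2, x=198, v=0 → d = 198
a_max = (9−0)/(9/4−0) = 4
max v = 18 over t∈[9/2,11] → v_max = 18
check: 18·(9/2+13/2) = 198 ✓

d=198 v_max=18 a_max=4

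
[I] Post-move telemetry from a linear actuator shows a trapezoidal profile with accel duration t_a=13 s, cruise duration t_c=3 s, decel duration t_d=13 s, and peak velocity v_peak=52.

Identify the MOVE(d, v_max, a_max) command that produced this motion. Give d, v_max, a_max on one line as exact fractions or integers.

d=832 v_max=52 a_max=4

a_max = 52/13 = 4
d_a = ½·52·13 = 338; d_c = 52·3 = 156
d = 2·338 + 156 = 832
t_c = 3 > 0 so v_max = 52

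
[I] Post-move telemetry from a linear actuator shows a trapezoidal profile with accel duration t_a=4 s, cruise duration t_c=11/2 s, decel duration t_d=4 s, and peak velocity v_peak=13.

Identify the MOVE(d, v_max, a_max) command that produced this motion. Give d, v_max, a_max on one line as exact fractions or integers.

d=247/2 v_max=13 a_max=13/4

a_max = 13/4
d_a = ½·13·4 = 26; d_c = 13·11/2 = 143/2
d = 2·26 + 143/2 = 247/2
t_c = 11/2 > 0 ⇒ limit active, v_max = 13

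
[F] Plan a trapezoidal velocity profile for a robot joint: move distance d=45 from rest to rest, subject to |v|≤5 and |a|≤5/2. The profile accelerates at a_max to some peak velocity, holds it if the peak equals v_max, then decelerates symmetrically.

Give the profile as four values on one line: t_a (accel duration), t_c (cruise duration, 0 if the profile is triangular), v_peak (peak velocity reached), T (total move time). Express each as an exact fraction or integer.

v_max²/a_max = 5²/(5/2) = 10
45 ≥ 10 ⇒ cruise phase
t_a = 5/(5/2) = 2; v_peak = 5
d_cruise = 45 − 10 = 35; t_c = 35/5 = 7
T = 2·2 + 7 = 11

t_a=2 t_c=7 v_peak=5 T=11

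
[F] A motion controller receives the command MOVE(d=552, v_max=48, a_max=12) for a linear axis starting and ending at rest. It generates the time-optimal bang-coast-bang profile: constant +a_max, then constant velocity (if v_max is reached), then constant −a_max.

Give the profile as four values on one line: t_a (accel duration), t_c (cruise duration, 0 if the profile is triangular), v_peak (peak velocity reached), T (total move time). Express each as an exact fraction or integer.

t_a=4 t_c=15/2 v_peak=48 T=31/2

vₘ²/aₘ = 48²/12 = 192
552 ≥ 192 ⇒ cruise phase
t_a = 48/12 = 4; v_peak = 48
d_cruise = 552 − 192 = 360; t_c = 360/48 = 15/2
T = 2·4 + 15/2 = 31/2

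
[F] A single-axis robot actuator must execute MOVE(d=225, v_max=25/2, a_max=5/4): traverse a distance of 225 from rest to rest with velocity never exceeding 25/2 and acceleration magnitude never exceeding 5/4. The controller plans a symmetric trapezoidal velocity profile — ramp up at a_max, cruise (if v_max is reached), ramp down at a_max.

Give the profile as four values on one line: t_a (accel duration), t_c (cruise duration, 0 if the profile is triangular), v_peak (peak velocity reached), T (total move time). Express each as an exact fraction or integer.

v_max²/a_max = (25/2)²/(5/4) = 125
225 ≥ 125 ⇒ cruise phase
t_a = (25/2)/(5/4) = 10; v_peak = 25/2
d_cruise = 225 − 125 = 100; t_c = 100/(25/2) = 8
T = 2·10 + 8 = 28

t_a=10 t_c=8 v_peak=25/2 T=28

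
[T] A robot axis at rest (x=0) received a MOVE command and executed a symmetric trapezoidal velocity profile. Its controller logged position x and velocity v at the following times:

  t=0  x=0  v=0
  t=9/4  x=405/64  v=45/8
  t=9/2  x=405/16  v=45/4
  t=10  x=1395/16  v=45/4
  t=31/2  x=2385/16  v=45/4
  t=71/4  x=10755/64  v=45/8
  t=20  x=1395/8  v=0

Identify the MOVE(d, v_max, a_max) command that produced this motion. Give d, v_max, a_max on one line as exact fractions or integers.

d=1395/8 v_max=45/4 a_max=5/2

final state: t=20, x=1395/8, v=0 → d = 1395/8
a_max = (45/8−0)/(9/4−0) = 5/2
max v = 45/4 over t∈[9/2,31/2] → v_max = 45/4
check: 45/4·(9/2+11) = 1395/8 ✓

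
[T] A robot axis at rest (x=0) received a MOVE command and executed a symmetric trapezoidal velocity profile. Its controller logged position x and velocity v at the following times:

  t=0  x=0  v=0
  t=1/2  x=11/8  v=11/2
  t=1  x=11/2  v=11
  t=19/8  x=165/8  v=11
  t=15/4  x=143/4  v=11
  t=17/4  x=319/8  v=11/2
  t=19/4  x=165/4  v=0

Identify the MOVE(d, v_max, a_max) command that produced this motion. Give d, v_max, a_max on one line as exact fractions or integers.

d=165/4 v_max=11 a_max=11

final state: t=19/4, x=165/4, v=0 → d = 165/4
a_max = (11/2−0)/(1/2−0) = 11
max v = 11 over t∈[1,15/4] → v_max = 11
check: 11·(1+11/4) = 165/4 ✓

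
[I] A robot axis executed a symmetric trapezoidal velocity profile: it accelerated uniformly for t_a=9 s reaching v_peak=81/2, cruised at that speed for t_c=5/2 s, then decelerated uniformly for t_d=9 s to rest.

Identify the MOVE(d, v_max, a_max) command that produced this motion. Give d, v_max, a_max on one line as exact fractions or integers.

a_max = (81/2)/9 = 9/2
d_a = ½·81/2·9 = 729/4; d_c = 81/2·5/2 = 405/4
d = 2·729/4 + 405/4 = 1863/4
t_c = 5/2 > 0 → v_max = v_peak = 81/2

d=1863/4 v_max=81/2 a_max=9/2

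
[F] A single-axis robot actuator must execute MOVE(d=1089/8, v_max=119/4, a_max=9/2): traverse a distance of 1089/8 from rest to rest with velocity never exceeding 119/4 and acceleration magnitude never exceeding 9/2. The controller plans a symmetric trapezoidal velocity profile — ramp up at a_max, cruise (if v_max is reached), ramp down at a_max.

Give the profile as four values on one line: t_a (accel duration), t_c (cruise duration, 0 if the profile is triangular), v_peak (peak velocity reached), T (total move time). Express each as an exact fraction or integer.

t_a=11/2 t_c=0 v_peak=99/4 T=11

v_max²/a_max = (119/4)²/(9/2) = 14161/72
1089/8 < 14161/72 so t_c = 0
v_peak = √(1089/8·9/2) = √(9801/16) = 99/4
t_a = (99/4)/(9/2) = 11/2; t_c = 0
T = 2·11/2 = 11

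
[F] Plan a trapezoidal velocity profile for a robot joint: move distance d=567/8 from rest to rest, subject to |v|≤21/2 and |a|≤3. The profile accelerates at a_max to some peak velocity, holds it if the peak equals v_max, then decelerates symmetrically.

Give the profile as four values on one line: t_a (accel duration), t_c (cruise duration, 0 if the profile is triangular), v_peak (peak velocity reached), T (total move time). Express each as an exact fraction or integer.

t_a=7/2 t_c=13/4 v_peak=21/2 T=41/4

(v_max)²/a_max = (21/2)²/3 = 147/4
567/8 ≥ 147/4 so v_max reached
t_a = (21/2)/3 = 7/2; v_peak = 21/2
d_cruise = 567/8 − 147/4 = 273/8; t_c = (273/8)/(21/2) = 13/4
T = 2·7/2 + 13/4 = 41/4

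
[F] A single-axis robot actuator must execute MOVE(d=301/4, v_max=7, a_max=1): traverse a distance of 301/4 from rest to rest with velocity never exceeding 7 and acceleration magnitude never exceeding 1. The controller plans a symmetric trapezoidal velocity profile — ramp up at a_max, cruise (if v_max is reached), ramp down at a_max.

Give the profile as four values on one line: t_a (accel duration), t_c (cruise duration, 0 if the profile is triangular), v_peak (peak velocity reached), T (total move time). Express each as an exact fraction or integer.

(v_max)²/a_max = 7²/1 = 49
301/4 ≥ 49 ⇒ cruise phase
t_a = 7/1 = 7; v_peak = 7
d_cruise = 301/4 − 49 = 105/4; t_c = (105/4)/7 = 15/4
T = 2·7 + 15/4 = 71/4

t_a=7 t_c=15/4 v_peak=7 T=71/4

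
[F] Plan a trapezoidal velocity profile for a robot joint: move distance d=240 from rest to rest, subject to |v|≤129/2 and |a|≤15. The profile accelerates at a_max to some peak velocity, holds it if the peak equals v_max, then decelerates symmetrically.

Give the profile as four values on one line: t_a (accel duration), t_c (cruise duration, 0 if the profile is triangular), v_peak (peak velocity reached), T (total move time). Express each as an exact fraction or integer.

t_a=4 t_c=0 v_peak=60 T=8

vₘ²/aₘ = (129/2)²/15 = 5547/20
240 < 5547/20 ⇒ no cruise
v_peak = √(240·15) = √3600 = 60
t_a = 60/15 = 4; t_c = 0
T = 2·4 = 8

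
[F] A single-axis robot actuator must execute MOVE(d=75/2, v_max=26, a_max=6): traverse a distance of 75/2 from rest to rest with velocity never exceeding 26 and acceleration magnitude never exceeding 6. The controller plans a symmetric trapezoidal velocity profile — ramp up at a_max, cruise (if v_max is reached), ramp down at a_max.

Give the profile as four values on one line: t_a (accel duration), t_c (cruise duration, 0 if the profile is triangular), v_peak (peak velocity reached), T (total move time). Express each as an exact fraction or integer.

t_a=5/2 t_c=0 v_peak=15 T=5

v_max²/a_max = 26²/6 = 338/3
75/2 < 338/3 so t_c = 0
v_peak = √(75/2·6) = √225 = 15
t_a = 15/6 = 5/2; t_c = 0
T = 2·5/2 = 5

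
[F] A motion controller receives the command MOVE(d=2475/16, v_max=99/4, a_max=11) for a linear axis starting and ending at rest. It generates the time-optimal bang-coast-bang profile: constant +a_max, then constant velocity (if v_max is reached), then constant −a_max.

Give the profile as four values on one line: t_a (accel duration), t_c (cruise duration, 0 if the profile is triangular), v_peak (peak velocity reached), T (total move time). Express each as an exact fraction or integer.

t_a=9/4 t_c=4 v_peak=99/4 T=17/2

(v_max)²/a_max = (99/4)²/11 = 891/16
2475/16 ≥ 891/16 so v_max reached
t_a = (99/4)/11 = 9/4; v_peak = 99/4
d_cruise = 2475/16 − 891/16 = 99; t_c = 99/(99/4) = 4
T = 2·9/4 + 4 = 17/2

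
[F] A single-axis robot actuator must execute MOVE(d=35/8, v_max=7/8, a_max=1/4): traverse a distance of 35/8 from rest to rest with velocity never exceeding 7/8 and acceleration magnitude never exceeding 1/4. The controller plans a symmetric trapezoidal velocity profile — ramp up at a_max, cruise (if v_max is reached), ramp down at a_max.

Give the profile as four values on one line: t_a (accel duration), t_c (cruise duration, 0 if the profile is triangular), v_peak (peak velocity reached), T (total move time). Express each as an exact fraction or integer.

v_max²/a_max = (7/8)²/(1/4) = 49/16
35/8 ≥ 49/16 → trapezoidal
t_a = (7/8)/(1/4) = 7/2; v_peak = 7/8
d_cruise = 35/8 − 49/16 = 21/16; t_c = (21/16)/(7/8) = 3/2
T = 2·7/2 + 3/2 = 17/2

t_a=7/2 t_c=3/2 v_peak=7/8 T=17/2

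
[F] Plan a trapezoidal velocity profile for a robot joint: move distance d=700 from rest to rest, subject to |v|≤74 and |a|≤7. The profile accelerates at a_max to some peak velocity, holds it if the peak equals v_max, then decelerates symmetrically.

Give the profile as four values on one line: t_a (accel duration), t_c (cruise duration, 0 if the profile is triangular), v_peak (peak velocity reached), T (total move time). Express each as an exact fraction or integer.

t_a=10 t_c=0 v_peak=70 T=20

(v_max)²/a_max = 74²/7 = 5476/7
700 < 5476/7 so t_c = 0
v_peak = √(700·7) = √4900 = 70
t_a = 70/7 = 10; t_c = 0
T = 2·10 = 20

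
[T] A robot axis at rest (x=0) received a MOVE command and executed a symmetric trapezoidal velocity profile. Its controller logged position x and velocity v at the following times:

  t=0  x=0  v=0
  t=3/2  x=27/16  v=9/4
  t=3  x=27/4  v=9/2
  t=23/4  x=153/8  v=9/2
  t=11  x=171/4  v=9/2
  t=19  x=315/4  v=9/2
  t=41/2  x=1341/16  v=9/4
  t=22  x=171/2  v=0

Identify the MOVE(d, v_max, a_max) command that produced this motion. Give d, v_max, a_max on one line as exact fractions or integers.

final state: t=22, x=171/2, v=0 → d = 171/2
a_max = (9/4−0)/(3/2−0) = 3/2
max v = 9/2 over t∈[3,19] → v_max = 9/2
check: 9/2·(3+16) = 171/2 ✓

d=171/2 v_max=9/2 a_max=3/2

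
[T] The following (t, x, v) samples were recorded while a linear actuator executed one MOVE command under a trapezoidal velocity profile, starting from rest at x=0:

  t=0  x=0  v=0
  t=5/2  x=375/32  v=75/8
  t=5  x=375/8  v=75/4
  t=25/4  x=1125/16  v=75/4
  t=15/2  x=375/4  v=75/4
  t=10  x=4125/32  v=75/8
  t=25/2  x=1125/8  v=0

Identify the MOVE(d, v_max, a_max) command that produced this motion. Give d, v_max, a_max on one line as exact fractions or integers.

d=1125/8 v_max=75/4 a_max=15/4

final state: t=25/2, x=1125/8, v=0 → d = 1125/8
a_max = (75/8−0)/(5/2−0) = 15/4
max v = 75/4 over t∈[5,15/2] → v_max = 75/4
check: 75/4·(5+5/2) = 1125/8 ✓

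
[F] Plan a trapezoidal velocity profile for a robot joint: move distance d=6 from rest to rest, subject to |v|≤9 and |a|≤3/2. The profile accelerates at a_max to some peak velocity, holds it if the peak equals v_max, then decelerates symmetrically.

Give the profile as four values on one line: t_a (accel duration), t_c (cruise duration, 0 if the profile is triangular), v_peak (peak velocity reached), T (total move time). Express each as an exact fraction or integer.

(v_max)²/a_max = 9²/(3/2) = 54
6 < 54 → triangular
v_peak = √(6·3/2) = √9 = 3
t_a = 3/(3/2) = 2; t_c = 0
T = 2·2 = 4

t_a=2 t_c=0 v_peak=3 T=4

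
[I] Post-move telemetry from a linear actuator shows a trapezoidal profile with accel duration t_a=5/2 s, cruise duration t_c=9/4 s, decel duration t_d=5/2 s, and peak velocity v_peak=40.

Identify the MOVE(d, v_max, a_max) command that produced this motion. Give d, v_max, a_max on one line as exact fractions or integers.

d=190 v_max=40 a_max=16

a_max = 40/(5/2) = 16
d_a = ½·40·5/2 = 50; d_c = 40·9/4 = 90
d = 2·50 + 90 = 190
t_c = 9/4 > 0 ⇒ limit active, v_max = 40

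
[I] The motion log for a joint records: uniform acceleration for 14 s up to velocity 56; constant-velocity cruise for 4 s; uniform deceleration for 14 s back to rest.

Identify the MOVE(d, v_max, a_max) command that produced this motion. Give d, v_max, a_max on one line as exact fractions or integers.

a_max = 56/14 = 4
d_a = ½·56·14 = 392; d_c = 56·4 = 224
d = 2·392 + 224 = 1008
t_c = 4 > 0 → v_max = v_peak = 56

d=1008 v_max=56 a_max=4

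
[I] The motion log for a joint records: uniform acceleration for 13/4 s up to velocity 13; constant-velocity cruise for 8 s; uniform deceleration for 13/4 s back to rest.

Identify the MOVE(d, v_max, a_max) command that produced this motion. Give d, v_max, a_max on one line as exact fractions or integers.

d=585/4 v_max=13 a_max=4

a_max = 13/(13/4) = 4
d_a = ½·13·13/4 = 169/8; d_c = 13·8 = 104
d = 2·169/8 + 104 = 585/4
t_c = 8 > 0 ⇒ limit active, v_max = 13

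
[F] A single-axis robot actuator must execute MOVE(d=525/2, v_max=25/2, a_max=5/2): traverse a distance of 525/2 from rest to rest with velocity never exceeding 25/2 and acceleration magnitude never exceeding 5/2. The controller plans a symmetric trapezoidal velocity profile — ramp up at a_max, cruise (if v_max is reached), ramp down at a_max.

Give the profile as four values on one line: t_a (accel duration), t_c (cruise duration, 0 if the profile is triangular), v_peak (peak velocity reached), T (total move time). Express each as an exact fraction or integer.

t_a=5 t_c=16 v_peak=25/2 T=26

(v_max)²/a_max = (25/2)²/(5/2) = 125/2
525/2 ≥ 125/2 so v_max reached
t_a = (25/2)/(5/2) = 5; v_peak = 25/2
d_cruise = 525/2 − 125/2 = 200; t_c = 200/(25/2) = 16
T = 2·5 + 16 = 26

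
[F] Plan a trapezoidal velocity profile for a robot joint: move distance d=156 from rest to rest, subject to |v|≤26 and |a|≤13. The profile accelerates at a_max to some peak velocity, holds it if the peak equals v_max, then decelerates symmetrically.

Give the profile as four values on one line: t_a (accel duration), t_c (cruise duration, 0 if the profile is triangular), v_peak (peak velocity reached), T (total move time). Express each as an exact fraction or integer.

t_a=2 t_c=4 v_peak=26 T=8

v_max²/a_max = 26²/13 = 52
156 ≥ 52 → trapezoidal
t_a = 26/13 = 2; v_peak = 26
d_cruise = 156 − 52 = 104; t_c = 104/26 = 4
T = 2·2 + 4 = 8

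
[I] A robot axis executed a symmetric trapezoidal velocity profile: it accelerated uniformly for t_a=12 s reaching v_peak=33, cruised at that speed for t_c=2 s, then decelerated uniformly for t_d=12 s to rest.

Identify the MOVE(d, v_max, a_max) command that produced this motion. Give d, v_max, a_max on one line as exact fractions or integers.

d=462 v_max=33 a_max=11/4

a_max = 33/12 = 11/4
d_a = ½·33·12 = 198; d_c = 33·2 = 66
d = 2·198 + 66 = 462
t_c = 2 > 0 ⇒ limit active, v_max = 33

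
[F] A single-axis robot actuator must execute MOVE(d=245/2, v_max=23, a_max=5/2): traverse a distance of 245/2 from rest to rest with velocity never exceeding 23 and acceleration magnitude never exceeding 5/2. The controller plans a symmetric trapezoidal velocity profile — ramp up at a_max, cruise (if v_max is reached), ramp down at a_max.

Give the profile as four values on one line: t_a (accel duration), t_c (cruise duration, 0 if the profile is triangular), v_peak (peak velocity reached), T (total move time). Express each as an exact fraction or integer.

t_a=7 t_c=0 v_peak=35/2 T=14

vₘ²/aₘ = 23²/(5/2) = 1058/5
245/2 < 1058/5 so t_c = 0
v_peak = √(245/2·5/2) = √(1225/4) = 35/2
t_a = (35/2)/(5/2) = 7; t_c = 0
T = 2·7 = 14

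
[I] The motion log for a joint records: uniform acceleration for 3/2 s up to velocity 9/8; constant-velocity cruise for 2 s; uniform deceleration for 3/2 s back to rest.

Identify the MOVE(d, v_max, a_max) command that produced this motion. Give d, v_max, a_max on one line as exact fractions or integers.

d=63/16 v_max=9/8 a_max=3/4

a_max = (9/8)/(3/2) = 3/4
d_a = ½·9/8·3/2 = 27/32; d_c = 9/8·2 = 9/4
d = 2·27/32 + 9/4 = 63/16
t_c = 2 > 0 ⇒ limit active, v_max = 9/8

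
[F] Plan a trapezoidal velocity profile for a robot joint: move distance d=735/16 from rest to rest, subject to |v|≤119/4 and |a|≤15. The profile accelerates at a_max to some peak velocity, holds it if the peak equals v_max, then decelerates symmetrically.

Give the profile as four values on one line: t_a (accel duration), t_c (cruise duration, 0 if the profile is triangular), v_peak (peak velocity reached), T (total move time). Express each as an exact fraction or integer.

v_max²/a_max = (119/4)²/15 = 14161/240
735/16 < 14161/240 → triangular
v_peak = √(735/16·15) = √(11025/16) = 105/4
t_a = (105/4)/15 = 7/4; t_c = 0
T = 2·7/4 = 7/2

t_a=7/4 t_c=0 v_peak=105/4 T=7/2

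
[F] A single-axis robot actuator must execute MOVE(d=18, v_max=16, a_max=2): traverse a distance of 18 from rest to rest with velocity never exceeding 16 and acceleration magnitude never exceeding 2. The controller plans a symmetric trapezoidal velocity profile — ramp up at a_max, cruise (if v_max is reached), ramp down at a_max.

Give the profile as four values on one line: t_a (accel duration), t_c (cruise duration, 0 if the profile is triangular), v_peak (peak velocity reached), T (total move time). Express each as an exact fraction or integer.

t_a=3 t_c=0 v_peak=6 T=6

(v_max)²/a_max = 16²/2 = 128
18 < 128 ⇒ no cruise
v_peak = √(18·2) = √36 = 6
t_a = 6/2 = 3; t_c = 0
T = 2·3 = 6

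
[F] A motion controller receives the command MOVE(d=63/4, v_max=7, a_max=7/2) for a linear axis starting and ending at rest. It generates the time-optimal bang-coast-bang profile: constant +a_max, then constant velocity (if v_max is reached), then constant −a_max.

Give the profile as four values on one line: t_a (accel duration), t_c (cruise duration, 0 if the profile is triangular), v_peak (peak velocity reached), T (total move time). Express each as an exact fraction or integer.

t_a=2 t_c=1/4 v_peak=7 T=17/4

v_max²/a_max = 7²/(7/2) = 14
63/4 ≥ 14 ⇒ cruise phase
t_a = 7/(7/2) = 2; v_peak = 7
d_cruise = 63/4 − 14 = 7/4; t_c = (7/4)/7 = 1/4
T = 2·2 + 1/4 = 17/4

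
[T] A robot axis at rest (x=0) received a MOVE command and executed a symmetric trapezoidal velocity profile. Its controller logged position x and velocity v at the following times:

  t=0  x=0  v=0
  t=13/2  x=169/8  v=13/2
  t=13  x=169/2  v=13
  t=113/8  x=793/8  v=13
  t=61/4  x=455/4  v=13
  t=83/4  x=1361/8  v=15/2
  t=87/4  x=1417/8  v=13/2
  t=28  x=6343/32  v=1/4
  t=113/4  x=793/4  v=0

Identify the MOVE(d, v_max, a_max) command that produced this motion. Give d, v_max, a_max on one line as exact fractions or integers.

d=793/4 v_max=13 a_max=1

final state: t=113/4, x=793/4, v=0 → d = 793/4
a_max = (13/2−0)/(13/2−0) = 1
max v = 13 over t∈[13,61/4] → v_max = 13
check: 13·(13+9/4) = 793/4 ✓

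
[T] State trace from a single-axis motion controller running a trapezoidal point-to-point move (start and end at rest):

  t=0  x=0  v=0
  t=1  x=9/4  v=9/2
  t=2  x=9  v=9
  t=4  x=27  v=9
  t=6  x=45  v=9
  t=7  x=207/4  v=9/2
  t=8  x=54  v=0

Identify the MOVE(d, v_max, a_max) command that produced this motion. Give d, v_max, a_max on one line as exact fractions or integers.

d=54 v_max=9 a_max=9/2

final state: t=8, x=54, v=0 → d = 54
a_max = (9/2−0)/(1−0) = 9/2
max v = 9 over t∈[2,6] → v_max = 9
check: 9·(2+4) = 54 ✓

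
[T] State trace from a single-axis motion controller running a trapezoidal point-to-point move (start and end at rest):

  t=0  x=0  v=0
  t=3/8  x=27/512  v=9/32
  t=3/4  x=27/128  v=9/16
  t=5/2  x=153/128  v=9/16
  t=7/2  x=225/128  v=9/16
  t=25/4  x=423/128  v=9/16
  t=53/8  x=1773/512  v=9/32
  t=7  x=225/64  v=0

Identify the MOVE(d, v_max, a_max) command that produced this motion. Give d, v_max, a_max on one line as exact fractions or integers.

final state: t=7, x=225/64, v=0 → d = 225/64
a_max = (9/32−0)/(3/8−0) = 3/4
max v = 9/16 over t∈[3/4,25/4] → v_max = 9/16
check: 9/16·(3/4+11/2) = 225/64 ✓

d=225/64 v_max=9/16 a_max=3/4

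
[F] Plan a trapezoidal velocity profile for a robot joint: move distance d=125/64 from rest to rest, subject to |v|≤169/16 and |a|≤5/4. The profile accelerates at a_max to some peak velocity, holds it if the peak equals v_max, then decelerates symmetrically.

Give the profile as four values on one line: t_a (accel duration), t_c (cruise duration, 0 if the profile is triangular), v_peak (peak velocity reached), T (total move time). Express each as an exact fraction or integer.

t_a=5/4 t_c=0 v_peak=25/16 T=5/2

v_max²/a_max = (169/16)²/(5/4) = 28561/320
125/64 < 28561/320 → triangular
v_peak = √(125/64·5/4) = √(625/256) = 25/16
t_a = (25/16)/(5/4) = 5/4; t_c = 0
T = 2·5/4 = 5/2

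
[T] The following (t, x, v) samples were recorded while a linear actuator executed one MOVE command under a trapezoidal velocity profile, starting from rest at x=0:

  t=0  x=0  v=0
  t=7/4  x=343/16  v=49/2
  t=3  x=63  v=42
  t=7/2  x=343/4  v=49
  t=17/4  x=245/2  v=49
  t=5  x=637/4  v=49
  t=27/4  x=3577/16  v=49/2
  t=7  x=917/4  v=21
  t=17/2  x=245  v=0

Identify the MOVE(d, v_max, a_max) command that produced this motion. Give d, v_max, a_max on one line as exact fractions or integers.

final state: t=17/2, x=245, v=0 → d = 245
a_max = (49/2−0)/(7/4−0) = 14
max v = 49 over t∈[7/2,5] → v_max = 49
check: 49·(7/2+3/2) = 245 ✓

d=245 v_max=49 a_max=14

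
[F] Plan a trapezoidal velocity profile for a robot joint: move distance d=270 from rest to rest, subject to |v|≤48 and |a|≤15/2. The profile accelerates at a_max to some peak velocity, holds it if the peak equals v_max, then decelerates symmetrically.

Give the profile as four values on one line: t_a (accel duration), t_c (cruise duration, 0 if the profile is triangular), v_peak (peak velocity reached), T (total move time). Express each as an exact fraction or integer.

(v_max)²/a_max = 48²/(15/2) = 1536/5
270 < 1536/5 → triangular
v_peak = √(270·15/2) = √2025 = 45
t_a = 45/(15/2) = 6; t_c = 0
T = 2·6 = 12

t_a=6 t_c=0 v_peak=45 T=12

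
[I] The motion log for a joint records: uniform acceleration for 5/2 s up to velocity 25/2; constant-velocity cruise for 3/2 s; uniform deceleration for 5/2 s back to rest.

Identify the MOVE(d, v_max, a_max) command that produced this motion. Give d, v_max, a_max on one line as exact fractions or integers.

d=50 v_max=25/2 a_max=5

a_max = (25/2)/(5/2) = 5
d_a = ½·25/2·5/2 = 125/8; d_c = 25/2·3/2 = 75/4
d = 2·125/8 + 75/4 = 50
t_c = 3/2 > 0 ⇒ limit active, v_max = 25/2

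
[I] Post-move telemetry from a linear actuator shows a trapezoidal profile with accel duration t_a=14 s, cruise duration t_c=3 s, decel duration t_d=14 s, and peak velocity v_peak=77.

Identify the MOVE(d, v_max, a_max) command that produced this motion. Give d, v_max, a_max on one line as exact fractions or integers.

a_max = 77/14 = 11/2
d_a = ½·77·14 = 539; d_c = 77·3 = 231
d = 2·539 + 231 = 1309
t_c = 3 > 0 so v_max = 77

d=1309 v_max=77 a_max=11/2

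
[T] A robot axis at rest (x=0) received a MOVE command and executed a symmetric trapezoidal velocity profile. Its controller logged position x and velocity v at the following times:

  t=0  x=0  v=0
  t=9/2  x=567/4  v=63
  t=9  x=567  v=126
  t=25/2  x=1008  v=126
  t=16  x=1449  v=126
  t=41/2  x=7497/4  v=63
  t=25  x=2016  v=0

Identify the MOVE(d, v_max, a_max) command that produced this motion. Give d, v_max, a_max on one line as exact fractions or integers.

final state: t=25, x=2016, v=0 → d = 2016
a_max = (63−0)/(9/2−0) = 14
max v = 126 over t∈[9,16] → v_max = 126
check: 126·(9+7) = 2016 ✓

d=2016 v_max=126 a_max=14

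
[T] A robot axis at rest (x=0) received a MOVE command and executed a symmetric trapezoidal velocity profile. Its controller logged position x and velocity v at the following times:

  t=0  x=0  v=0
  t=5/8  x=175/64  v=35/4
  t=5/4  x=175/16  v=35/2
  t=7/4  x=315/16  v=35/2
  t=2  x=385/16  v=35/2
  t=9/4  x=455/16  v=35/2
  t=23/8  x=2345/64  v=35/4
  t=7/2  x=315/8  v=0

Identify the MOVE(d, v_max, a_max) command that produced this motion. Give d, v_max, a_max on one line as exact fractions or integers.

final state: t=7/2, x=315/8, v=0 → d = 315/8
a_max = (35/4−0)/(5/8−0) = 14
max v = 35/2 over t∈[5/4,9/4] → v_max = 35/2
check: 35/2·(5/4+1) = 315/8 ✓

d=315/8 v_max=35/2 a_max=14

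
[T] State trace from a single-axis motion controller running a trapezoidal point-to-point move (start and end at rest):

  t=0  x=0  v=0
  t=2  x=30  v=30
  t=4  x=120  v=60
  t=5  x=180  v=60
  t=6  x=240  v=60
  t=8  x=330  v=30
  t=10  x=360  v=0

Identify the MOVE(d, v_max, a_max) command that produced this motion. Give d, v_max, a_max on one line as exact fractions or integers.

final state: t=10, x=360, v=0 → d = 360
a_max = (30−0)/(2−0) = 15
max v = 60 over t∈[4,6] → v_max = 60
check: 60·(4+2) = 360 ✓

d=360 v_max=60 a_max=15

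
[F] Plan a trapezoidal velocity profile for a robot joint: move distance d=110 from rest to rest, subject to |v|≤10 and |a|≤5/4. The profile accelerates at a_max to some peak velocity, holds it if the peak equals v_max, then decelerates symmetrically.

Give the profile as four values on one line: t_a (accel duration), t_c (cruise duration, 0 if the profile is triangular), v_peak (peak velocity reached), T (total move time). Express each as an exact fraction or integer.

t_a=8 t_c=3 v_peak=10 T=19

v_max²/a_max = 10²/(5/4) = 80
110 ≥ 80 so v_max reached
t_a = 10/(5/4) = 8; v_peak = 10
d_cruise = 110 − 80 = 30; t_c = 30/10 = 3
T = 2·8 + 3 = 19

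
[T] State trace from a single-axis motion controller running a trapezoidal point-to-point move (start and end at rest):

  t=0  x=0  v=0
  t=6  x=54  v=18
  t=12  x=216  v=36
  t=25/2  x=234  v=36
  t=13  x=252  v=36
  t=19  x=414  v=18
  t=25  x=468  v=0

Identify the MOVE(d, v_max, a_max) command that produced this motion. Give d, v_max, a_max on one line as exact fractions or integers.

d=468 v_max=36 a_max=3

final state: t=25, x=468, v=0 → d = 468
a_max = (18−0)/(6−0) = 3
max v = 36 over t∈[12,13] → v_max = 36
check: 36·(12+1) = 468 ✓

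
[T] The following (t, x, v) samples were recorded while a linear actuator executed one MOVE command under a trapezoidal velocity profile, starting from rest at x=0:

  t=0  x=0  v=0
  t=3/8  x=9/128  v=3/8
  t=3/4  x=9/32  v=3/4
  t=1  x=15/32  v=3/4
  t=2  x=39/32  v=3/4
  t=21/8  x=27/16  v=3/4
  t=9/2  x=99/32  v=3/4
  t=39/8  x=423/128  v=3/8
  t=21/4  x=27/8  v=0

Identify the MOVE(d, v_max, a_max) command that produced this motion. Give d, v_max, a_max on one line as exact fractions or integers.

d=27/8 v_max=3/4 a_max=1

final state: t=21/4, x=27/8, v=0 → d = 27/8
a_max = (3/8−0)/(3/8−0) = 1
max v = 3/4 over t∈[3/4,9/2] → v_max = 3/4
check: 3/4·(3/4+15/4) = 27/8 ✓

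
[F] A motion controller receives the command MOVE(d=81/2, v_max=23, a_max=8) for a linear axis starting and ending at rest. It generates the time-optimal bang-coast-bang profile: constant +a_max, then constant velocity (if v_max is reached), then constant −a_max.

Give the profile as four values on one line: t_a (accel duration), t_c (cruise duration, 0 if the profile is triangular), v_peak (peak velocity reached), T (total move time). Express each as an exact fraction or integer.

vₘ²/aₘ = 23²/8 = 529/8
81/2 < 529/8 ⇒ no cruise
v_peak = √(81/2·8) = √324 = 18
t_a = 18/8 = 9/4; t_c = 0
T = 2·9/4 = 9/2

t_a=9/4 t_c=0 v_peak=18 T=9/2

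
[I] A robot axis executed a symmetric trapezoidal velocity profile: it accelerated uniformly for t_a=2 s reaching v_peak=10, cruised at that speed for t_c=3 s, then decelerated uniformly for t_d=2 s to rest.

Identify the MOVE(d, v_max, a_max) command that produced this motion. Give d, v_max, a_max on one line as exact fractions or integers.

d=50 v_max=10 a_max=5

a_max = 10/2 = 5
d_a = ½·10·2 = 10; d_c = 10·3 = 30
d = 2·10 + 30 = 50
t_c = 3 > 0 so v_max = 10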